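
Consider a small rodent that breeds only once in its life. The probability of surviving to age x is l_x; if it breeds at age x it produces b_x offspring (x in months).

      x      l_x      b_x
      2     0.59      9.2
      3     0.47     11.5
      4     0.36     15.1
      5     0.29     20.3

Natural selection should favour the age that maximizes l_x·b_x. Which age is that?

5

Expected offspring if breeding at age x = l_x × b_x:
  age 2: 0.59 × 9.2 = 5.428
  age 3: 0.47 × 11.5 = 5.405
  age 4: 0.36 × 15.1 = 5.436
  age 5: 0.29 × 20.3 = 5.887
Maximum at age 5 (5.887).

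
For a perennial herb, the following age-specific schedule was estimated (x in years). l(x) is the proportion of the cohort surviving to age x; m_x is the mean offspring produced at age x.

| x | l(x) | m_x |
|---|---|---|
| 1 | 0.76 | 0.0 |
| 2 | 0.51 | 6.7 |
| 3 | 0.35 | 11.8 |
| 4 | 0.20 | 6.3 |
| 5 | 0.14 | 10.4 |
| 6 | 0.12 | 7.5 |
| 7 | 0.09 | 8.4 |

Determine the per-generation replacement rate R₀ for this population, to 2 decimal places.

11.92

R₀ = Σ l(x) m_x:
  age 1: 0.76 × 0.0 = 0.0000
  age 2: 0.51 × 6.7 = 3.4170
  age 3: 0.35 × 11.8 = 4.1300
  age 4: 0.20 × 6.3 = 1.2600
  age 5: 0.14 × 10.4 = 1.4560
  age 6: 0.12 × 7.5 = 0.9000
  age 7: 0.09 × 8.4 = 0.7560
R₀ = 0.0000 + 3.4170 + 4.1300 + 1.2600 + 1.4560 + 0.9000 + 0.7560 = 11.9190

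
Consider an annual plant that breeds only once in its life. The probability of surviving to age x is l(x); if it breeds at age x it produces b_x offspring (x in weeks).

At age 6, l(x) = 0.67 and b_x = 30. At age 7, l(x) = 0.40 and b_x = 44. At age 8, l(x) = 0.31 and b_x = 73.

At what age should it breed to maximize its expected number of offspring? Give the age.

8

Expected offspring if breeding at age x = l(x) × b_x:
  age 6: 0.67 × 30 = 20.100
  age 7: 0.40 × 44 = 17.600
  age 8: 0.31 × 73 = 22.630
Maximum at age 8 (22.630).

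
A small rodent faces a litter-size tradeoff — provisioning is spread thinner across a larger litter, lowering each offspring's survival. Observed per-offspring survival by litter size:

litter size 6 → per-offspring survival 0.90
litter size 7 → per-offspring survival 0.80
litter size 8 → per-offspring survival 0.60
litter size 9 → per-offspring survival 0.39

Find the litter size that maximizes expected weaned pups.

Expected weaned pups = c × s(c):
  c=6: 6 × 0.90 = 5.400
  c=7: 7 × 0.80 = 5.600
  c=8: 8 × 0.60 = 4.800
  c=9: 9 × 0.39 = 3.510
Maximum at c = 7 (5.600 weaned pups).

7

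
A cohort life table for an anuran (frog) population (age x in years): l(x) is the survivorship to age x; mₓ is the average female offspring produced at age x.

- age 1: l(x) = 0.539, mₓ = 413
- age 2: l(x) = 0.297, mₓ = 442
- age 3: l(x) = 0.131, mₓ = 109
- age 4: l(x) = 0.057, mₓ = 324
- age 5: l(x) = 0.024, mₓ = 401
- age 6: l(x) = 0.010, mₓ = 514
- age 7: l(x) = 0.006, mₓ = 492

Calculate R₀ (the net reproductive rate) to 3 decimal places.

R₀ = Σ l(x) mₓ:
  age 1: 0.539 × 413 = 222.6070
  age 2: 0.297 × 442 = 131.2740
  age 3: 0.131 × 109 = 14.2790
  age 4: 0.057 × 324 = 18.4680
  age 5: 0.024 × 401 = 9.6240
  age 6: 0.010 × 514 = 5.1400
  age 7: 0.006 × 492 = 2.9520
R₀ = 222.6070 + 131.2740 + 14.2790 + 18.4680 + 9.6240 + 5.1400 + 2.9520 = 404.3440

404.344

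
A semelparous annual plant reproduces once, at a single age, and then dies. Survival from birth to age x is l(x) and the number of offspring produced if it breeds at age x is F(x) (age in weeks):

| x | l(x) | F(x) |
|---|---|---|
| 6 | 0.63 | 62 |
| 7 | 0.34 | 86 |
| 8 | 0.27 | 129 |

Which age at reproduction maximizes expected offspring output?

Expected offspring if breeding at age x = l(x) × F(x):
  age 6: 0.63 × 62 = 39.060
  age 7: 0.34 × 86 = 29.240
  age 8: 0.27 × 129 = 34.830
Maximum at age 6 (39.060).

6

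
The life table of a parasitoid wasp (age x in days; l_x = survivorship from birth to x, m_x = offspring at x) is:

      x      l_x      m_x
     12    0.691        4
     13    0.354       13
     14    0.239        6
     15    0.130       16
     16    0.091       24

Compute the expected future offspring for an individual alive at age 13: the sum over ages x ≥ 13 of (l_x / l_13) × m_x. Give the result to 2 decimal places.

l_13 = 0.354. Conditional survival from age 13 to x is l_x / l_13.
  x=13: (0.354/0.354) × 13 = 13.0000
  x=14: (0.239/0.354) × 6 = 4.0508
  x=15: (0.130/0.354) × 16 = 5.8757
  x=16: (0.091/0.354) × 24 = 6.1695
Sum = 13.0000 + 4.0508 + 5.8757 + 6.1695 = 29.0960

29.10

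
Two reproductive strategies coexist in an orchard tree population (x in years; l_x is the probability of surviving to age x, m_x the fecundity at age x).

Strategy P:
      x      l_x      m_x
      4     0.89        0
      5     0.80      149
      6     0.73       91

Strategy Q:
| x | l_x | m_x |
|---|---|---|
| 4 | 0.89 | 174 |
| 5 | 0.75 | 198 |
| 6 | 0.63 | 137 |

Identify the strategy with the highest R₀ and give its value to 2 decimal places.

Strategy P: R₀ = 0.89×0 + 0.80×149 + 0.73×91 = 185.6300
Strategy Q: R₀ = 0.89×174 + 0.75×198 + 0.63×137 = 389.6700
Highest R₀: strategy Q with 389.6700.

389.67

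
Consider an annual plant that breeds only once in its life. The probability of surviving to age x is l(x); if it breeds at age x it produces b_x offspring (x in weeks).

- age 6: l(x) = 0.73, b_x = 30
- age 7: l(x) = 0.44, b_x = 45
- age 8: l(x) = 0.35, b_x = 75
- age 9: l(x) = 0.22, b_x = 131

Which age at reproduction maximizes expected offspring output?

9

Expected offspring if breeding at age x = l(x) × b_x:
  age 6: 0.73 × 30 = 21.900
  age 7: 0.44 × 45 = 19.800
  age 8: 0.35 × 75 = 26.250
  age 9: 0.22 × 131 = 28.820
Maximum at age 9 (28.820).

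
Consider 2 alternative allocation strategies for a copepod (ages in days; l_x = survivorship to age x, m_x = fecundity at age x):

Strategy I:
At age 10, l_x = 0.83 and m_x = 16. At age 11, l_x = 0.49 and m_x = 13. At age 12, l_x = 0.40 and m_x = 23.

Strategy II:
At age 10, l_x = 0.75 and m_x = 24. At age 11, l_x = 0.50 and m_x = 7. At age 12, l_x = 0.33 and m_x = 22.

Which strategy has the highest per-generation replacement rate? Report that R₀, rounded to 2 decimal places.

Strategy I: R₀ = 0.83×16 + 0.49×13 + 0.40×23 = 28.8500
Strategy II: R₀ = 0.75×24 + 0.50×7 + 0.33×22 = 28.7600
Highest R₀: strategy I with 28.8500.

28.85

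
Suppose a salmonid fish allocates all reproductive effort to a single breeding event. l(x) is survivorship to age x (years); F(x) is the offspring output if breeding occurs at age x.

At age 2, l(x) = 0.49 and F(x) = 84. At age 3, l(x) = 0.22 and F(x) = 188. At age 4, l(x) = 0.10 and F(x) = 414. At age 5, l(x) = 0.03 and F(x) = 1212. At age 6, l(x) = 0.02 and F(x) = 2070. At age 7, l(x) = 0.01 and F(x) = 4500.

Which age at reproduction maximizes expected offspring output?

7

Expected offspring if breeding at age x = l(x) × F(x):
  age 2: 0.49 × 84 = 41.160
  age 3: 0.22 × 188 = 41.360
  age 4: 0.10 × 414 = 41.400
  age 5: 0.03 × 1212 = 36.360
  age 6: 0.02 × 2070 = 41.400
  age 7: 0.01 × 4500 = 45.000
Maximum at age 7 (45.000).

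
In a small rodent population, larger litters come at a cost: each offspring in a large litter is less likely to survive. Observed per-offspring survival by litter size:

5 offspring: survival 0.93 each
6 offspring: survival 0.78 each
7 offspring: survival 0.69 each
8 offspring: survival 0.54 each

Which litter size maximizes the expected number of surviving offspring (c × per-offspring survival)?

7

Expected surviving offspring = c × s(c):
  c=5: 5 × 0.93 = 4.650
  c=6: 6 × 0.78 = 4.680
  c=7: 7 × 0.69 = 4.830
  c=8: 8 × 0.54 = 4.320
Maximum at c = 7 (4.830 surviving offspring).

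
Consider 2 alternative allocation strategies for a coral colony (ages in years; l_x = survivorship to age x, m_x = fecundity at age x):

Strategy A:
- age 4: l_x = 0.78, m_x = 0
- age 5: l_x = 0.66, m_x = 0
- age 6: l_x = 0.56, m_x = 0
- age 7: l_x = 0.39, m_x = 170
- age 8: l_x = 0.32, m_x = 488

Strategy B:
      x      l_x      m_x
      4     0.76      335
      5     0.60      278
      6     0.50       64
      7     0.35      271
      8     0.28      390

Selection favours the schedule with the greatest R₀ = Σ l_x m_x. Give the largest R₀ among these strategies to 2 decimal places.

Strategy A: R₀ = 0.78×0 + 0.66×0 + 0.56×0 + 0.39×170 + 0.32×488 = 222.4600
Strategy B: R₀ = 0.76×335 + 0.60×278 + 0.50×64 + 0.35×271 + 0.28×390 = 657.4500
Highest R₀: strategy B with 657.4500.

657.45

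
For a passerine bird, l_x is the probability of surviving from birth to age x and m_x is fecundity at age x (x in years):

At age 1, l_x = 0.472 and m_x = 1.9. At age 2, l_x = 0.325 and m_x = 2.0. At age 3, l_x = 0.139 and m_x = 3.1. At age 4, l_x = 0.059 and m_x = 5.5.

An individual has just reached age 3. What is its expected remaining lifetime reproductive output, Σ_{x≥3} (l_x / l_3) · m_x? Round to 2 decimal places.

5.43

l_3 = 0.139. Conditional survival from age 3 to x is l_x / l_3.
  x=3: (0.139/0.139) × 3.1 = 3.1000
  x=4: (0.059/0.139) × 5.5 = 2.3345
Sum = 3.1000 + 2.3345 = 5.4345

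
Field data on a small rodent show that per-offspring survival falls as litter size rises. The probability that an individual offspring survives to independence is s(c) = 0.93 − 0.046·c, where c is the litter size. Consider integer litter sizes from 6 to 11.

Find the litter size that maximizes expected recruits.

Expected recruits = c × s(c):
  c=6: 6 × 0.654 = 3.924
  c=7: 7 × 0.608 = 4.256
  c=8: 8 × 0.562 = 4.496
  c=9: 9 × 0.516 = 4.644
  c=10: 10 × 0.470 = 4.700
  c=11: 11 × 0.424 = 4.664
Maximum at c = 10 (4.700 recruits).

10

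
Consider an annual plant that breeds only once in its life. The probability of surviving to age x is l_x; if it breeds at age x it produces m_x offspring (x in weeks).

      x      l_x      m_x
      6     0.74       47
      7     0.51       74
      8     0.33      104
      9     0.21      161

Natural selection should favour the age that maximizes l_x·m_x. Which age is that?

7

Expected offspring if breeding at age x = l_x × m_x:
  age 6: 0.74 × 47 = 34.780
  age 7: 0.51 × 74 = 37.740
  age 8: 0.33 × 104 = 34.320
  age 9: 0.21 × 161 = 33.810
Maximum at age 7 (37.740).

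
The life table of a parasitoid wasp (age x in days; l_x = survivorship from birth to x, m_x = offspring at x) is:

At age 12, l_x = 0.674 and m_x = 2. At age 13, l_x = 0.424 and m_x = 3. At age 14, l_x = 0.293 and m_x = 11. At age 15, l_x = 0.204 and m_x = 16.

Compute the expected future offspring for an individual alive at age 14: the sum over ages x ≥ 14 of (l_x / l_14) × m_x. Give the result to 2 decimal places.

22.14

l_14 = 0.293. Conditional survival from age 14 to x is l_x / l_14.
  x=14: (0.293/0.293) × 11 = 11.0000
  x=15: (0.204/0.293) × 16 = 11.1399
Sum = 11.0000 + 11.1399 = 22.1399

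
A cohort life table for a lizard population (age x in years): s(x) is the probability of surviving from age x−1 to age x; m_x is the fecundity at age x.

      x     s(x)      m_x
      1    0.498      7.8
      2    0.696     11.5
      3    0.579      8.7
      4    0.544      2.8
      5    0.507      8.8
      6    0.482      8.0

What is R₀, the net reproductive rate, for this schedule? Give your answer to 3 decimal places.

Survivorship from birth: l_x = s_1·s_2·…·s_x.
  l_1 = 0.49800
  l_2 = 0.34661
  l_3 = 0.20069
  l_4 = 0.10917
  l_5 = 0.05535
  l_6 = 0.02668
R₀ = Σ l_x m_x:
  age 1: 0.49800 × 7.8 = 3.8844
  age 2: 0.34661 × 11.5 = 3.9860
  age 3: 0.20069 × 8.7 = 1.7460
  age 4: 0.10917 × 2.8 = 0.3057
  age 5: 0.05535 × 8.8 = 0.4871
  age 6: 0.02668 × 8.0 = 0.2134
R₀ = 3.8844 + 3.9860 + 1.7460 + 0.3057 + 0.4871 + 0.2134 = 10.6226

10.623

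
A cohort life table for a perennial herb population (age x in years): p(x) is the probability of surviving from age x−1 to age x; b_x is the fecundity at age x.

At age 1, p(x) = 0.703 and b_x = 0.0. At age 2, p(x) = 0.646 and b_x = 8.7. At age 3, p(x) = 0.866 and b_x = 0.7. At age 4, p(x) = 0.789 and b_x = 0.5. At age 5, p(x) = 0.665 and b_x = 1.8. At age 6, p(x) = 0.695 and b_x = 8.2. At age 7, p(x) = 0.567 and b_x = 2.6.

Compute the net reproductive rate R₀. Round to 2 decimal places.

Survivorship from birth: l_x = p_1·p_2·…·p_x.
  l_1 = 0.70300
  l_2 = 0.45414
  l_3 = 0.39328
  l_4 = 0.31030
  l_5 = 0.20635
  l_6 = 0.14341
  l_7 = 0.08132
R₀ = Σ l_x b_x:
  age 1: 0.70300 × 0.0 = 0.0000
  age 2: 0.45414 × 8.7 = 3.9510
  age 3: 0.39328 × 0.7 = 0.2753
  age 4: 0.31030 × 0.5 = 0.1552
  age 5: 0.20635 × 1.8 = 0.3714
  age 6: 0.14341 × 8.2 = 1.1760
  age 7: 0.08132 × 2.6 = 0.2114
R₀ = 0.0000 + 3.9510 + 0.2753 + 0.1552 + 0.3714 + 1.1760 + 0.2114 = 6.1403

6.14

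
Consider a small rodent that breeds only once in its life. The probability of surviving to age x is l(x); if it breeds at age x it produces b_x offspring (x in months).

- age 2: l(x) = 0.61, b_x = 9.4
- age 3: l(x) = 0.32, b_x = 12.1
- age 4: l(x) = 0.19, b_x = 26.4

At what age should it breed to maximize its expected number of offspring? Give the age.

Expected offspring if breeding at age x = l(x) × b_x:
  age 2: 0.61 × 9.4 = 5.734
  age 3: 0.32 × 12.1 = 3.872
  age 4: 0.19 × 26.4 = 5.016
Maximum at age 2 (5.734).

2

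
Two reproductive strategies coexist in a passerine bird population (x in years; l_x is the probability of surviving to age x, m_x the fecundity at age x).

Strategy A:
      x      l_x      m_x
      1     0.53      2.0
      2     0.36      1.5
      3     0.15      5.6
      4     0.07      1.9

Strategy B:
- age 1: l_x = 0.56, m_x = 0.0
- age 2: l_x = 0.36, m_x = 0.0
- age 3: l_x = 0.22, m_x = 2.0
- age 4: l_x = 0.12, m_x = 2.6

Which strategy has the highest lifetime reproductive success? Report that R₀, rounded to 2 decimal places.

Strategy A: R₀ = 0.53×2.0 + 0.36×1.5 + 0.15×5.6 + 0.07×1.9 = 2.5730
Strategy B: R₀ = 0.56×0.0 + 0.36×0.0 + 0.22×2.0 + 0.12×2.6 = 0.7520
Highest R₀: strategy A with 2.5730.

2.57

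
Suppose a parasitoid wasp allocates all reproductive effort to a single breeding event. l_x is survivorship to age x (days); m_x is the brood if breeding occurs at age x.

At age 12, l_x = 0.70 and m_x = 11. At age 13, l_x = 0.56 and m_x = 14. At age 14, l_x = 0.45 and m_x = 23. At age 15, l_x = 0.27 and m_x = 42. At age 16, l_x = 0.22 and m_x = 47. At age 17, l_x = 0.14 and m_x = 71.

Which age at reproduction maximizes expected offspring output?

15

Expected offspring if breeding at age x = l_x × m_x:
  age 12: 0.70 × 11 = 7.700
  age 13: 0.56 × 14 = 7.840
  age 14: 0.45 × 23 = 10.350
  age 15: 0.27 × 42 = 11.340
  age 16: 0.22 × 47 = 10.340
  age 17: 0.14 × 71 = 9.940
Maximum at age 15 (11.340).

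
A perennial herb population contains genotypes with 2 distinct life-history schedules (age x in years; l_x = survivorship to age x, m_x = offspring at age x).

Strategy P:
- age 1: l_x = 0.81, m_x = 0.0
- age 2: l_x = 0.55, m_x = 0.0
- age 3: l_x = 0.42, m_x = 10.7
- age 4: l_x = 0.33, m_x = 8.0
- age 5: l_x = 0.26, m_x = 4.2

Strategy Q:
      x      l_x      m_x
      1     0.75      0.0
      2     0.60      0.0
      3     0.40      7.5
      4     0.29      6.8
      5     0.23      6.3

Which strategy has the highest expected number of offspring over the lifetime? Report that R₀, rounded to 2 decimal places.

8.23

Strategy P: R₀ = 0.81×0.0 + 0.55×0.0 + 0.42×10.7 + 0.33×8.0 + 0.26×4.2 = 8.2260
Strategy Q: R₀ = 0.75×0.0 + 0.60×0.0 + 0.40×7.5 + 0.29×6.8 + 0.23×6.3 = 6.4210
Highest R₀: strategy P with 8.2260.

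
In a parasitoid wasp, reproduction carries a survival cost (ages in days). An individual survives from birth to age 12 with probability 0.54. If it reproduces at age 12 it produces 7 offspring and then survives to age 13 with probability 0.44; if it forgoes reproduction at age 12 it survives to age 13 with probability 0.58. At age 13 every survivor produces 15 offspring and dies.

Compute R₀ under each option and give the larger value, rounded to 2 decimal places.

7.34

breed at age 12: R₀ = 0.54 × (7 + 0.44 × 15) = 0.54 × 13.6000 = 7.3440
delay to age 13: R₀ = 0.54 × (0.58 × 15) = 0.54 × 8.7000 = 4.6980
Higher: breed at age 12 (7.3440).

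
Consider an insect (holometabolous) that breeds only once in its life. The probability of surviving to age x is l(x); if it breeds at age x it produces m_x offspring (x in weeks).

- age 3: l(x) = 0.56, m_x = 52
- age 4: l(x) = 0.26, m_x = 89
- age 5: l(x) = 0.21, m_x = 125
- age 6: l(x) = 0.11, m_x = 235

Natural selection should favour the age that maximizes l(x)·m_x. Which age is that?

3

Expected offspring if breeding at age x = l(x) × m_x:
  age 3: 0.56 × 52 = 29.120
  age 4: 0.26 × 89 = 23.140
  age 5: 0.21 × 125 = 26.250
  age 6: 0.11 × 235 = 25.850
Maximum at age 3 (29.120).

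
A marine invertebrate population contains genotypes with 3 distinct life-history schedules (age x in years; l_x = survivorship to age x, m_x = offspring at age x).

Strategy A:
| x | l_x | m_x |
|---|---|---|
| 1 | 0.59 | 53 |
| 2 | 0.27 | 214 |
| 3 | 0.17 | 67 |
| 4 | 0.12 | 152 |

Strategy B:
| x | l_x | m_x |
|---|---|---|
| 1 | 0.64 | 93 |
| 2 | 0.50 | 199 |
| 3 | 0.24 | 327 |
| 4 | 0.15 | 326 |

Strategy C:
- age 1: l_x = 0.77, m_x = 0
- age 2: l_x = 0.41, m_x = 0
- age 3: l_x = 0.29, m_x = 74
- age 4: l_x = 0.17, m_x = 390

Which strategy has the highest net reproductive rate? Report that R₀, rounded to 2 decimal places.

Strategy A: R₀ = 0.59×53 + 0.27×214 + 0.17×67 + 0.12×152 = 118.6800
Strategy B: R₀ = 0.64×93 + 0.50×199 + 0.24×327 + 0.15×326 = 286.4000
Strategy C: R₀ = 0.77×0 + 0.41×0 + 0.29×74 + 0.17×390 = 87.7600
Highest R₀: strategy B with 286.4000.

286.40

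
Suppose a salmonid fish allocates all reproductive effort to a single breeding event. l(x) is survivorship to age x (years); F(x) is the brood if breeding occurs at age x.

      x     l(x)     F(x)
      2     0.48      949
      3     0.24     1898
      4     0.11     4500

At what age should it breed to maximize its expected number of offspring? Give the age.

Expected offspring if breeding at age x = l(x) × F(x):
  age 2: 0.48 × 949 = 455.520
  age 3: 0.24 × 1898 = 455.520
  age 4: 0.11 × 4500 = 495.000
Maximum at age 4 (495.000).

4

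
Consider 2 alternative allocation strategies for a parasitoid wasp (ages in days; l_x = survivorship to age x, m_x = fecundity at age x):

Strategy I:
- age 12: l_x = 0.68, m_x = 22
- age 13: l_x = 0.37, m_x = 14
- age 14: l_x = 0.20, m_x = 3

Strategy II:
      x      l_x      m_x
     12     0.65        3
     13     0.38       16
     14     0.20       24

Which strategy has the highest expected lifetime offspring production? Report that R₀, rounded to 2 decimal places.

20.74

Strategy I: R₀ = 0.68×22 + 0.37×14 + 0.20×3 = 20.7400
Strategy II: R₀ = 0.65×3 + 0.38×16 + 0.20×24 = 12.8300
Highest R₀: strategy I with 20.7400.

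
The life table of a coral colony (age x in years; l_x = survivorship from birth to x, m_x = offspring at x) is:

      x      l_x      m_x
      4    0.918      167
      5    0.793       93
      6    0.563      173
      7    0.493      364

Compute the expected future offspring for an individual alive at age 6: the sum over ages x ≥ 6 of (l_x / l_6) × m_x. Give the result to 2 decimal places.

l_6 = 0.563. Conditional survival from age 6 to x is l_x / l_6.
  x=6: (0.563/0.563) × 173 = 173.0000
  x=7: (0.493/0.563) × 364 = 318.7425
Sum = 173.0000 + 318.7425 = 491.7425

491.74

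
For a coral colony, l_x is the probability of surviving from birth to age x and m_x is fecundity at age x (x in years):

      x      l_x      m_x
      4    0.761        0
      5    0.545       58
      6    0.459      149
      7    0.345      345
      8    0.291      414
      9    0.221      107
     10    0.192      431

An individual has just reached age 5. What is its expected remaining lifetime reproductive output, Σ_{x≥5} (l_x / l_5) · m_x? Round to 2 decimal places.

818.16

l_5 = 0.545. Conditional survival from age 5 to x is l_x / l_5.
  x=5: (0.545/0.545) × 58 = 58.0000
  x=6: (0.459/0.545) × 149 = 125.4881
  x=7: (0.345/0.545) × 345 = 218.3945
  x=8: (0.291/0.545) × 414 = 221.0532
  x=9: (0.221/0.545) × 107 = 43.3890
  x=10: (0.192/0.545) × 431 = 151.8385
Sum = 58.0000 + 125.4881 + 218.3945 + 221.0532 + 43.3890 + 151.8385 = 818.1633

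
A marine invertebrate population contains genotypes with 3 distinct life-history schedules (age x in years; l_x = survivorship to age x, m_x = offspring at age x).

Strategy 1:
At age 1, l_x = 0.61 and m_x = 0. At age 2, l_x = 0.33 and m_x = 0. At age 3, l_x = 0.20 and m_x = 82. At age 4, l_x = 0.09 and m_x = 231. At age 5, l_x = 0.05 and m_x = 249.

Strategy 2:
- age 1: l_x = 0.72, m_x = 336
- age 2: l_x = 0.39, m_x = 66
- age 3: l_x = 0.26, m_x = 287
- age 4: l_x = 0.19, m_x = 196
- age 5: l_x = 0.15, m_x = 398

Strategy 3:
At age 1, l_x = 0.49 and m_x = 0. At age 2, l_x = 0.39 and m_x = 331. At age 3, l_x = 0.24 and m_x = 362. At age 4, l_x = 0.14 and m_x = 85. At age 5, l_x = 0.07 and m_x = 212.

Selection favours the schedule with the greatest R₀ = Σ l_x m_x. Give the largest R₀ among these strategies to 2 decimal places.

439.22

Strategy 1: R₀ = 0.61×0 + 0.33×0 + 0.20×82 + 0.09×231 + 0.05×249 = 49.6400
Strategy 2: R₀ = 0.72×336 + 0.39×66 + 0.26×287 + 0.19×196 + 0.15×398 = 439.2200
Strategy 3: R₀ = 0.49×0 + 0.39×331 + 0.24×362 + 0.14×85 + 0.07×212 = 242.7100
Highest R₀: strategy 2 with 439.2200.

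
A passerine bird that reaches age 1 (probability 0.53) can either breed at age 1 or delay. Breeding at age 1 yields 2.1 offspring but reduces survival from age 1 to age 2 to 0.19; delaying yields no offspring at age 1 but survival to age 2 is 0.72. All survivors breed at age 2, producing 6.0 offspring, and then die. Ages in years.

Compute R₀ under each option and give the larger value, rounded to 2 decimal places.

2.29

breed at age 1: R₀ = 0.53 × (2.1 + 0.19 × 6.0) = 0.53 × 3.2400 = 1.7172
delay to age 2: R₀ = 0.53 × (0.72 × 6.0) = 0.53 × 4.3200 = 2.2896
Higher: delay to age 2 (2.2896).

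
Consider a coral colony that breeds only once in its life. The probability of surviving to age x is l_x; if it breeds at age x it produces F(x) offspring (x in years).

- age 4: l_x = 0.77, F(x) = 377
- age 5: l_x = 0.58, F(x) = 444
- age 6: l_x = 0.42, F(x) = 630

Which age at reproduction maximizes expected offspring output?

Expected offspring if breeding at age x = l_x × F(x):
  age 4: 0.77 × 377 = 290.290
  age 5: 0.58 × 444 = 257.520
  age 6: 0.42 × 630 = 264.600
Maximum at age 4 (290.290).

4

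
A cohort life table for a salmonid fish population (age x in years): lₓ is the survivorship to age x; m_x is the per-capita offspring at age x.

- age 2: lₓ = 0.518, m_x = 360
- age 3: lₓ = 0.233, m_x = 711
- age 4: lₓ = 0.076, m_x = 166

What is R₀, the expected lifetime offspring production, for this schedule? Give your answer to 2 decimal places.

364.76

R₀ = Σ lₓ m_x:
  age 2: 0.518 × 360 = 186.4800
  age 3: 0.233 × 711 = 165.6630
  age 4: 0.076 × 166 = 12.6160
R₀ = 186.4800 + 165.6630 + 12.6160 = 364.7590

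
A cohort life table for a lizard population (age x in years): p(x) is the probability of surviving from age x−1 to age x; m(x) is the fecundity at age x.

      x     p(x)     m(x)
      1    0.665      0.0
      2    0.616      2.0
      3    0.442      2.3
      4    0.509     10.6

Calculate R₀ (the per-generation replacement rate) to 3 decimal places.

2.213

Survivorship from birth: l_x = p_1·p_2·…·p_x.
  l_1 = 0.66500
  l_2 = 0.40964
  l_3 = 0.18106
  l_4 = 0.09216
R₀ = Σ l_x m(x):
  age 1: 0.66500 × 0.0 = 0.0000
  age 2: 0.40964 × 2.0 = 0.8193
  age 3: 0.18106 × 2.3 = 0.4164
  age 4: 0.09216 × 10.6 = 0.9769
R₀ = 0.0000 + 0.8193 + 0.4164 + 0.9769 = 2.2126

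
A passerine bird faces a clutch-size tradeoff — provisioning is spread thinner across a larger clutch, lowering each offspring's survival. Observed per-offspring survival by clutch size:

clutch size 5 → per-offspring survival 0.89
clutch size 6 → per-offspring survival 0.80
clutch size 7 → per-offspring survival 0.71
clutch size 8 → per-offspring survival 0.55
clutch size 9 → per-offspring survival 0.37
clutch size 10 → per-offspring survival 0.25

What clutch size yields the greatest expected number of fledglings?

7

Expected fledglings = c × s(c):
  c=5: 5 × 0.89 = 4.450
  c=6: 6 × 0.80 = 4.800
  c=7: 7 × 0.71 = 4.970
  c=8: 8 × 0.55 = 4.400
  c=9: 9 × 0.37 = 3.330
  c=10: 10 × 0.25 = 2.500
Maximum at c = 7 (4.970 fledglings).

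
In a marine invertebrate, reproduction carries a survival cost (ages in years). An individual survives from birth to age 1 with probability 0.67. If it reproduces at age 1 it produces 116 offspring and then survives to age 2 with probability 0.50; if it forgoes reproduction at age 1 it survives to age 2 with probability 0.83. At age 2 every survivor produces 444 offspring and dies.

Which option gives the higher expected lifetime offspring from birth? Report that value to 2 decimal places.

246.91

breed at age 1: R₀ = 0.67 × (116 + 0.50 × 444) = 0.67 × 338.0000 = 226.4600
delay to age 2: R₀ = 0.67 × (0.83 × 444) = 0.67 × 368.5200 = 246.9084
Higher: delay to age 2 (246.9084).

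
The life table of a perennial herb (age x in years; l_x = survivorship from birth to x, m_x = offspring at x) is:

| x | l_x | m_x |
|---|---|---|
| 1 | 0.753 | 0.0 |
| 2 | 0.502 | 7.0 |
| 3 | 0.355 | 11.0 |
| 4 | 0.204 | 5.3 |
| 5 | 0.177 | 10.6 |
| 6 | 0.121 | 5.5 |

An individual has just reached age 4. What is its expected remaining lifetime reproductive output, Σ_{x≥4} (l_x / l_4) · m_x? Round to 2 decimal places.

l_4 = 0.204. Conditional survival from age 4 to x is l_x / l_4.
  x=4: (0.204/0.204) × 5.3 = 5.3000
  x=5: (0.177/0.204) × 10.6 = 9.1971
  x=6: (0.121/0.204) × 5.5 = 3.2623
Sum = 5.3000 + 9.1971 + 3.2623 = 17.7593

17.76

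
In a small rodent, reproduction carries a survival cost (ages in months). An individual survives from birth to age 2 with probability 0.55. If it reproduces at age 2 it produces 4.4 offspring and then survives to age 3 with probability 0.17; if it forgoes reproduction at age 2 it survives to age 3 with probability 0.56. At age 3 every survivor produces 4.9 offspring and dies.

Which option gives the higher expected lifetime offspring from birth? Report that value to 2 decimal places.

2.88

breed at age 2: R₀ = 0.55 × (4.4 + 0.17 × 4.9) = 0.55 × 5.2330 = 2.8782
delay to age 3: R₀ = 0.55 × (0.56 × 4.9) = 0.55 × 2.7440 = 1.5092
Higher: breed at age 2 (2.8782).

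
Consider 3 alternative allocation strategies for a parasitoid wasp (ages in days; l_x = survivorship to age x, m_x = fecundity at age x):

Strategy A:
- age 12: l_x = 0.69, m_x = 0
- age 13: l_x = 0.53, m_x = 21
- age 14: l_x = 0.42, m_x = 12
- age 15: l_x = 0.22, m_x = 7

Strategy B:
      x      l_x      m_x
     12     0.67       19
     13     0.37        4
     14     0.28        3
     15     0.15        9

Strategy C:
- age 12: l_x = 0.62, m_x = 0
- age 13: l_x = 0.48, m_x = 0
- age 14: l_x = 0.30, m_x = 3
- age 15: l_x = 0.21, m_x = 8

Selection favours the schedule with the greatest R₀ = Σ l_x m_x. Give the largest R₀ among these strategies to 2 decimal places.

Strategy A: R₀ = 0.69×0 + 0.53×21 + 0.42×12 + 0.22×7 = 17.7100
Strategy B: R₀ = 0.67×19 + 0.37×4 + 0.28×3 + 0.15×9 = 16.4000
Strategy C: R₀ = 0.62×0 + 0.48×0 + 0.30×3 + 0.21×8 = 2.5800
Highest R₀: strategy A with 17.7100.

17.71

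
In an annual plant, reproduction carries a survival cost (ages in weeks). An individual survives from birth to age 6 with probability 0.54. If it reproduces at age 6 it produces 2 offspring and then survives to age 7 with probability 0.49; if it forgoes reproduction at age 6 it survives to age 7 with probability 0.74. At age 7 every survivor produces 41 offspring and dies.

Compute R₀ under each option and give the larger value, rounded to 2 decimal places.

breed at age 6: R₀ = 0.54 × (2 + 0.49 × 41) = 0.54 × 22.0900 = 11.9286
delay to age 7: R₀ = 0.54 × (0.74 × 41) = 0.54 × 30.3400 = 16.3836
Higher: delay to age 7 (16.3836).

16.38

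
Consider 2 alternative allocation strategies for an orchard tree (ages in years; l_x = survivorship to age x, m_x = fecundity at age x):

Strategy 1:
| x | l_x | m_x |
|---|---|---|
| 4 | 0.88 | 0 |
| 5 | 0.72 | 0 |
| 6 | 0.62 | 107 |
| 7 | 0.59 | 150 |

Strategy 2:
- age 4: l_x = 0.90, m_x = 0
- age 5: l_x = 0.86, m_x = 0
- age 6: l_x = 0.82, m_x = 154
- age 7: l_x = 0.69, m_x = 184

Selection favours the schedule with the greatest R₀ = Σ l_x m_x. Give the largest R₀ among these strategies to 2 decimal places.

253.24

Strategy 1: R₀ = 0.88×0 + 0.72×0 + 0.62×107 + 0.59×150 = 154.8400
Strategy 2: R₀ = 0.90×0 + 0.86×0 + 0.82×154 + 0.69×184 = 253.2400
Highest R₀: strategy 2 with 253.2400.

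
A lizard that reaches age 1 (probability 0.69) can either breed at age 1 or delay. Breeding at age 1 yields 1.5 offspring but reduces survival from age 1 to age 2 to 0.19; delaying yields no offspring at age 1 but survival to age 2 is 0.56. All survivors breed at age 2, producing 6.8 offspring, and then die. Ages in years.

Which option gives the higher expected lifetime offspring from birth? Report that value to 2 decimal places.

2.63

breed at age 1: R₀ = 0.69 × (1.5 + 0.19 × 6.8) = 0.69 × 2.7920 = 1.9265
delay to age 2: R₀ = 0.69 × (0.56 × 6.8) = 0.69 × 3.8080 = 2.6275
Higher: delay to age 2 (2.6275).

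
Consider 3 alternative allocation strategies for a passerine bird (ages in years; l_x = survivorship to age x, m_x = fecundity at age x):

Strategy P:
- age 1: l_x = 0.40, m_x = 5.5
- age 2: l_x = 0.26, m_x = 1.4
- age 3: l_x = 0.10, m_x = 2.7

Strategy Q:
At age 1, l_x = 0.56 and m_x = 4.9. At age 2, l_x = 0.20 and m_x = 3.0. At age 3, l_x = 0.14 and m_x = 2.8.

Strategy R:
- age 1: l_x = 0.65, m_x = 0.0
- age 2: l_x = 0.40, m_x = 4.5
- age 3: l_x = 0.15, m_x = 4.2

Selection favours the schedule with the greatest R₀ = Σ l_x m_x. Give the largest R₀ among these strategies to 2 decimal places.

Strategy P: R₀ = 0.40×5.5 + 0.26×1.4 + 0.10×2.7 = 2.8340
Strategy Q: R₀ = 0.56×4.9 + 0.20×3.0 + 0.14×2.8 = 3.7360
Strategy R: R₀ = 0.65×0.0 + 0.40×4.5 + 0.15×4.2 = 2.4300
Highest R₀: strategy Q with 3.7360.

3.74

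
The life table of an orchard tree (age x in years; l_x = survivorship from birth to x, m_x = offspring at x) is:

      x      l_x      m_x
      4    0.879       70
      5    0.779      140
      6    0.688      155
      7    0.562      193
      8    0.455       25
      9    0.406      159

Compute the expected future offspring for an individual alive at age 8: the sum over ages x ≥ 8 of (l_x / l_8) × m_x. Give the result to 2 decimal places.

l_8 = 0.455. Conditional survival from age 8 to x is l_x / l_8.
  x=8: (0.455/0.455) × 25 = 25.0000
  x=9: (0.406/0.455) × 159 = 141.8769
Sum = 25.0000 + 141.8769 = 166.8769

166.88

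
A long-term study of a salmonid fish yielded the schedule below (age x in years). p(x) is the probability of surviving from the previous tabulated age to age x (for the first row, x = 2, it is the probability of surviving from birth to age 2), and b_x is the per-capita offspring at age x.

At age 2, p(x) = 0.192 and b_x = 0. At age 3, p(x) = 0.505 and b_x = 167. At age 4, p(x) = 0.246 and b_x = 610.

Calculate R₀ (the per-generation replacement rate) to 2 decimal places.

Survivorship from birth: l_x = p_2·p_3·…·p_x.
  l_2 = 0.19200
  l_3 = 0.09696
  l_4 = 0.02385
R₀ = Σ l_x b_x:
  age 2: 0.19200 × 0 = 0.0000
  age 3: 0.09696 × 167 = 16.1923
  age 4: 0.02385 × 610 = 14.5485
R₀ = 0.0000 + 16.1923 + 14.5485 = 30.7408

30.74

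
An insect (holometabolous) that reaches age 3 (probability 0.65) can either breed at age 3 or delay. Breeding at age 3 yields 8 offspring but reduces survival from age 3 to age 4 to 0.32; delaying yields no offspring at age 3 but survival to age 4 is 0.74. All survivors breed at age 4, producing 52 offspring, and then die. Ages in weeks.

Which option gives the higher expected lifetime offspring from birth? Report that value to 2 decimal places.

breed at age 3: R₀ = 0.65 × (8 + 0.32 × 52) = 0.65 × 24.6400 = 16.0160
delay to age 4: R₀ = 0.65 × (0.74 × 52) = 0.65 × 38.4800 = 25.0120
Higher: delay to age 4 (25.0120).

25.01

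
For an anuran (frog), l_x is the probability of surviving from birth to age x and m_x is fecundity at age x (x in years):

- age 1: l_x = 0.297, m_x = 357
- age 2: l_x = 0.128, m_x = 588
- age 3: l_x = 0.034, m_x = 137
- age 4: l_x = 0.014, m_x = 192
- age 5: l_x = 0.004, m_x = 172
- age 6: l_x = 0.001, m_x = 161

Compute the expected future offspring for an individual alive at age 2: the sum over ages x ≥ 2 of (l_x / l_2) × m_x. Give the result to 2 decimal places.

l_2 = 0.128. Conditional survival from age 2 to x is l_x / l_2.
  x=2: (0.128/0.128) × 588 = 588.0000
  x=3: (0.034/0.128) × 137 = 36.3906
  x=4: (0.014/0.128) × 192 = 21.0000
  x=5: (0.004/0.128) × 172 = 5.3750
  x=6: (0.001/0.128) × 161 = 1.2578
Sum = 588.0000 + 36.3906 + 21.0000 + 5.3750 + 1.2578 = 652.0234

652.02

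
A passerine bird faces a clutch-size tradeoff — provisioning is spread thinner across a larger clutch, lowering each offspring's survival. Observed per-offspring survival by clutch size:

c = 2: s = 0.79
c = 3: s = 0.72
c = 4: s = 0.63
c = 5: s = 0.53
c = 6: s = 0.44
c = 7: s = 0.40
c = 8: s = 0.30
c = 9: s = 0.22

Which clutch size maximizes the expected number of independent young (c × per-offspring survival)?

Expected independent young = c × s(c):
  c=2: 2 × 0.79 = 1.580
  c=3: 3 × 0.72 = 2.160
  c=4: 4 × 0.63 = 2.520
  c=5: 5 × 0.53 = 2.650
  c=6: 6 × 0.44 = 2.640
  c=7: 7 × 0.40 = 2.800
  c=8: 8 × 0.30 = 2.400
  c=9: 9 × 0.22 = 1.980
Maximum at c = 7 (2.800 independent young).

7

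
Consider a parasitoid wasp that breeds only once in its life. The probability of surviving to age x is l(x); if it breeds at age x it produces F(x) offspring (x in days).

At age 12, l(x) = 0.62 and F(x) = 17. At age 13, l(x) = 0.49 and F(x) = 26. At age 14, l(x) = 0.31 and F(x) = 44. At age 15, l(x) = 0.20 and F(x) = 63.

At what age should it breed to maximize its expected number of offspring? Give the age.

Expected offspring if breeding at age x = l(x) × F(x):
  age 12: 0.62 × 17 = 10.540
  age 13: 0.49 × 26 = 12.740
  age 14: 0.31 × 44 = 13.640
  age 15: 0.20 × 63 = 12.600
Maximum at age 14 (13.640).

14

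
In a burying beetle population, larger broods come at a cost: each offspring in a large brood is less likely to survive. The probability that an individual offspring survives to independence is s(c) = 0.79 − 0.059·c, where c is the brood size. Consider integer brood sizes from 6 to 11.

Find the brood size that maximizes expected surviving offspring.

Expected surviving offspring = c × s(c):
  c=6: 6 × 0.436 = 2.616
  c=7: 7 × 0.377 = 2.639
  c=8: 8 × 0.318 = 2.544
  c=9: 9 × 0.259 = 2.331
  c=10: 10 × 0.200 = 2.000
  c=11: 11 × 0.141 = 1.551
Maximum at c = 7 (2.639 surviving offspring).

7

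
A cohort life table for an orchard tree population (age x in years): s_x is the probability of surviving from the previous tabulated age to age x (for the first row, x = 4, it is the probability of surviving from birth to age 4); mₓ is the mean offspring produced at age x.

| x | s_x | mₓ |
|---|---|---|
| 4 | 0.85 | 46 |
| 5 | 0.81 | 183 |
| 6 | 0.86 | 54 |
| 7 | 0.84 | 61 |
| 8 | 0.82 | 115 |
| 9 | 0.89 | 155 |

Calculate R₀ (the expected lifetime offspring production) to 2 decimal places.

330.57

Survivorship from birth: l_x = s_4·s_5·…·s_x.
  l_4 = 0.85000
  l_5 = 0.68850
  l_6 = 0.59211
  l_7 = 0.49737
  l_8 = 0.40785
  l_9 = 0.36298
R₀ = Σ l_x mₓ:
  age 4: 0.85000 × 46 = 39.1000
  age 5: 0.68850 × 183 = 125.9955
  age 6: 0.59211 × 54 = 31.9739
  age 7: 0.49737 × 61 = 30.3396
  age 8: 0.40785 × 115 = 46.9027
  age 9: 0.36298 × 155 = 56.2619
R₀ = 39.1000 + 125.9955 + 31.9739 + 30.3396 + 46.9027 + 56.2619 = 330.5737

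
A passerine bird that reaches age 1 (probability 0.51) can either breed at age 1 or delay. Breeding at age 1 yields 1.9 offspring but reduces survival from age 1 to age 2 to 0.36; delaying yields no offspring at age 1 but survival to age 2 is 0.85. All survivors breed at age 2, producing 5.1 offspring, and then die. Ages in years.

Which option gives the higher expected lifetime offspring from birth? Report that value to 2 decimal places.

2.21

breed at age 1: R₀ = 0.51 × (1.9 + 0.36 × 5.1) = 0.51 × 3.7360 = 1.9054
delay to age 2: R₀ = 0.51 × (0.85 × 5.1) = 0.51 × 4.3350 = 2.2109
Higher: delay to age 2 (2.2109).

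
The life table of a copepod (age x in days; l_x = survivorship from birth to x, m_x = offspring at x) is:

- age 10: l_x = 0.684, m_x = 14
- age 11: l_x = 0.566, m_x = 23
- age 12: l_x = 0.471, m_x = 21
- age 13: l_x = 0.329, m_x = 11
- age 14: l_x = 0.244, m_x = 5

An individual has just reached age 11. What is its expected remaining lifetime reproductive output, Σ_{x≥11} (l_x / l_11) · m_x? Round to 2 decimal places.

49.02

l_11 = 0.566. Conditional survival from age 11 to x is l_x / l_11.
  x=11: (0.566/0.566) × 23 = 23.0000
  x=12: (0.471/0.566) × 21 = 17.4753
  x=13: (0.329/0.566) × 11 = 6.3940
  x=14: (0.244/0.566) × 5 = 2.1555
Sum = 23.0000 + 17.4753 + 6.3940 + 2.1555 = 49.0247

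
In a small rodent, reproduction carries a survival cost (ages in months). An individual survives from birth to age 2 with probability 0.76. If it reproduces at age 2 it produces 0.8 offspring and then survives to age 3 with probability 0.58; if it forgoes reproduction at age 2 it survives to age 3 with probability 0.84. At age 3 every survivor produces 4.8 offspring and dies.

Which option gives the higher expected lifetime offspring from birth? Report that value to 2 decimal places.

3.06

breed at age 2: R₀ = 0.76 × (0.8 + 0.58 × 4.8) = 0.76 × 3.5840 = 2.7238
delay to age 3: R₀ = 0.76 × (0.84 × 4.8) = 0.76 × 4.0320 = 3.0643
Higher: delay to age 3 (3.0643).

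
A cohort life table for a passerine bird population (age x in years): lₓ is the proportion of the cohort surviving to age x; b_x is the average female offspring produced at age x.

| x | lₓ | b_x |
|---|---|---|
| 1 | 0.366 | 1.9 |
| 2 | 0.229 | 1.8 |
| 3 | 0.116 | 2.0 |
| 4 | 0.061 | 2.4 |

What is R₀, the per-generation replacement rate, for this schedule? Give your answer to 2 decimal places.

R₀ = Σ lₓ b_x:
  age 1: 0.366 × 1.9 = 0.6954
  age 2: 0.229 × 1.8 = 0.4122
  age 3: 0.116 × 2.0 = 0.2320
  age 4: 0.061 × 2.4 = 0.1464
R₀ = 0.6954 + 0.4122 + 0.2320 + 0.1464 = 1.4860

1.49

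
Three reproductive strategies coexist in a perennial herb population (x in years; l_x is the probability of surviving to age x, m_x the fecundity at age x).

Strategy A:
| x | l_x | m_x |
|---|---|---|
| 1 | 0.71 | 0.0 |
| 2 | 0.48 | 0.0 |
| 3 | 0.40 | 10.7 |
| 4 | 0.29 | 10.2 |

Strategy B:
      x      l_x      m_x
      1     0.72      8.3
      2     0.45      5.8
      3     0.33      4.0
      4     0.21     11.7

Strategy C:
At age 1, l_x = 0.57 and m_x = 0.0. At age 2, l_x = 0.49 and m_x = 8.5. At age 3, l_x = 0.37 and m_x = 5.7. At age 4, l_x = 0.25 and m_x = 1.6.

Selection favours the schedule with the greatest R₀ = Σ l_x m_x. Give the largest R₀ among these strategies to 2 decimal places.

12.36

Strategy A: R₀ = 0.71×0.0 + 0.48×0.0 + 0.40×10.7 + 0.29×10.2 = 7.2380
Strategy B: R₀ = 0.72×8.3 + 0.45×5.8 + 0.33×4.0 + 0.21×11.7 = 12.3630
Strategy C: R₀ = 0.57×0.0 + 0.49×8.5 + 0.37×5.7 + 0.25×1.6 = 6.6740
Highest R₀: strategy B with 12.3630.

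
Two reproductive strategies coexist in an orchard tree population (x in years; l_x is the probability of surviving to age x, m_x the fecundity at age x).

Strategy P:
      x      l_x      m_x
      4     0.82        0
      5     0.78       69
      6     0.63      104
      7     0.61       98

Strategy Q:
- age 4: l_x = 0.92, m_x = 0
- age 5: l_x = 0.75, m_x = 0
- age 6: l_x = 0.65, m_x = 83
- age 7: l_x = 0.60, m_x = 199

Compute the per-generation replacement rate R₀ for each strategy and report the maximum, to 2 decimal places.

179.12

Strategy P: R₀ = 0.82×0 + 0.78×69 + 0.63×104 + 0.61×98 = 179.1200
Strategy Q: R₀ = 0.92×0 + 0.75×0 + 0.65×83 + 0.60×199 = 173.3500
Highest R₀: strategy P with 179.1200.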